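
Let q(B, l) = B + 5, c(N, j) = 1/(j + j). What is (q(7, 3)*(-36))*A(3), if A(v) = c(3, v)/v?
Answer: -24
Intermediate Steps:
c(N, j) = 1/(2*j)
A(v) = 1/(2*v²) (A(v) = (1/(2*v))/v = 1/(2*v²))
q(B, l) = 5 + B
(q(7, 3)*(-36))*A(3) = ((5 + 7)*(-36))*((½)/3²) = (12*(-36))*((½)*(⅑)) = -432*1/18 = -24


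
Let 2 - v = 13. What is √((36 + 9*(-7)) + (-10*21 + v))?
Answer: 2*I*√62 ≈ 15.748*I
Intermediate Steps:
v = -11 (v = 2 - 1*13 = 2 - 13 = -11)
√((36 + 9*(-7)) + (-10*21 + v)) = √((36 + 9*(-7)) + (-10*21 - 11)) = √((36 - 63) + (-210 - 11)) = √(-27 - 221) = √(-248) = 2*I*√62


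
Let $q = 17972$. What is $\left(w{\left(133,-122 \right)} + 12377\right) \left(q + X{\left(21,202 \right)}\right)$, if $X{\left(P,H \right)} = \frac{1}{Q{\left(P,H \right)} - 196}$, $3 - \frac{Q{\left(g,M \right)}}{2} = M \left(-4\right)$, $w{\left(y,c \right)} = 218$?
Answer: $\frac{322785579435}{1426} \approx 2.2636 \cdot 10^{8}$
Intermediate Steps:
$Q{\left(g,M \right)} = 6 + 8 M$ ($Q{\left(g,M \right)} = 6 - 2 M \left(-4\right) = 6 - 2 \left(- 4 M\right) = 6 + 8 M$)
$X{\left(P,H \right)} = \frac{1}{-190 + 8 H}$ ($X{\left(P,H \right)} = \frac{1}{\left(6 + 8 H\right) - 196} = \frac{1}{-190 + 8 H}$)
$\left(w{\left(133,-122 \right)} + 12377\right) \left(q + X{\left(21,202 \right)}\right) = \left(218 + 12377\right) \left(17972 + \frac{1}{2 \left(-95 + 4 \cdot 202\right)}\right) = 12595 \left(17972 + \frac{1}{2 \left(-95 + 808\right)}\right) = 12595 \left(17972 + \frac{1}{2 \cdot 713}\right) = 12595 \left(17972 + \frac{1}{2} \cdot \frac{1}{713}\right) = 12595 \left(17972 + \frac{1}{1426}\right) = 12595 \cdot \frac{25628073}{1426} = \frac{322785579435}{1426}$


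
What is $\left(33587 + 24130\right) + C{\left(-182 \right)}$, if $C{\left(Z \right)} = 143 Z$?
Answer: $31691$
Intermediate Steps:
$\left(33587 + 24130\right) + C{\left(-182 \right)} = \left(33587 + 24130\right) + 143 \left(-182\right) = 57717 - 26026 = 31691$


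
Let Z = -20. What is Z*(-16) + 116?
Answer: 436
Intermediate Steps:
Z*(-16) + 116 = -20*(-16) + 116 = 320 + 116 = 436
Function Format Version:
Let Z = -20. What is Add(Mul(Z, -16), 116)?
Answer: 436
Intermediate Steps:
Add(Mul(Z, -16), 116) = Add(Mul(-20, -16), 116) = Add(320, 116) = 436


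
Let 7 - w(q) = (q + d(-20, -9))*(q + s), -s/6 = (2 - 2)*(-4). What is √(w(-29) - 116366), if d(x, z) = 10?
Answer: 3*I*√12990 ≈ 341.92*I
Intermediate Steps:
s = 0 (s = -6*(2 - 2)*(-4) = -0*(-4) = -6*0 = 0)
w(q) = 7 - q*(10 + q) (w(q) = 7 - (q + 10)*(q + 0) = 7 - (10 + q)*q = 7 - q*(10 + q))
√(w(-29) - 116366) = √((7 - 1*(-29)² - 10*(-29)) - 116366) = √((7 - 1*841 + 290) - 116366) = √((7 - 841 + 290) - 116366) = √(-544 - 116366) = √(-116910) = 3*I*√12990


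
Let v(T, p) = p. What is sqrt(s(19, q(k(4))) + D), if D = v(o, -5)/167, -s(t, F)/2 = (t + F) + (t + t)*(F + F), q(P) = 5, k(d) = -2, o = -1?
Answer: I*sqrt(22535147)/167 ≈ 28.426*I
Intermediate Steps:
s(t, F) = -2*F - 2*t - 8*F*t (s(t, F) = -2*((t + F) + (t + t)*(F + F)) = -2*((F + t) + (2*t)*(2*F)) = -2*((F + t) + 4*F*t) = -2*(F + t + 4*F*t) = -2*F - 2*t - 8*F*t)
D = -5/167 ≈ -0.029940
sqrt(s(19, q(k(4))) + D) = sqrt((-2*5 - 2*19 - 8*5*19) - 5/167) = sqrt((-10 - 38 - 760) - 5/167) = sqrt(-808 - 5/167) = sqrt(-134941/167) = I*sqrt(22535147)/167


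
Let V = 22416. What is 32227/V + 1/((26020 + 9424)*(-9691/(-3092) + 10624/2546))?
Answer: 8213211447677173/5712813893913072 ≈ 1.4377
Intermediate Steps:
32227/V + 1/((26020 + 9424)*(-9691/(-3092) + 10624/2546)) = 32227/22416 + 1/((26020 + 9424)*(-9691/(-3092) + 10624/2546)) = 32227*(1/22416) + 1/(35444*(-9691*(-1/3092) + 10624*(1/2546))) = 32227/22416 + 1/(35444*(9691/3092 + 5312/1273)) = 32227/22416 + 1/(35444*(28761347/3936116)) = 32227/22416 + (1/35444)*(3936116/28761347) = 32227/22416 + 984029/254854295767 = 8213211447677173/5712813893913072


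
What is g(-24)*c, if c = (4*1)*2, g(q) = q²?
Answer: 4608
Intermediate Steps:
c = 8 (c = 4*2 = 8)
g(-24)*c = (-24)²*8 = 576*8 = 4608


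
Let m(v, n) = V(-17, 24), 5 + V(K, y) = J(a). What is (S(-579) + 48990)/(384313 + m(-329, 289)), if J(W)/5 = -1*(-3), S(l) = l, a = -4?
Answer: 48411/384323 ≈ 0.12596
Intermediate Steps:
J(W) = 15 (J(W) = 5*(-1*(-3)) = 5*3 = 15)
V(K, y) = 10 (V(K, y) = -5 + 15 = 10)
m(v, n) = 10
(S(-579) + 48990)/(384313 + m(-329, 289)) = (-579 + 48990)/(384313 + 10) = 48411/384323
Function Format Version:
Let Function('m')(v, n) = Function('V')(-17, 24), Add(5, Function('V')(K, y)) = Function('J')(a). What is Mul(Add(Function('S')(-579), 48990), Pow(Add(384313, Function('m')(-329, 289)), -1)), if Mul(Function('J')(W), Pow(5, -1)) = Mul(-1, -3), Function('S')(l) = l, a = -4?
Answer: Rational(48411, 384323) ≈ 0.12596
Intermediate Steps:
Function('J')(W) = 15 (Function('J')(W) = Mul(5, Mul(-1, -3)) = Mul(5, 3) = 15)
Function('V')(K, y) = 10 (Function('V')(K, y) = Add(-5, 15) = 10)
Function('m')(v, n) = 10
Mul(Add(Function('S')(-579), 48990), Pow(Add(384313, Function('m')(-329, 289)), -1)) = Mul(Add(-579, 48990), Pow(Add(384313, 10), -1)) = Mul(48411, Pow(384323, -1)) = Mul(48411, Rational(1, 384323)) = Rational(48411, 384323)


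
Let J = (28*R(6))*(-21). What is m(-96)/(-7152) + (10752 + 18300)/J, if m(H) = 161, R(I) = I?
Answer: -2893721/350448 ≈ -8.2572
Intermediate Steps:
J = -3528 (J = (28*6)*(-21) = 168*(-21) = -3528)
m(-96)/(-7152) + (10752 + 18300)/J = 161/(-7152) + (10752 + 18300)/(-3528) = 161*(-1/7152) + 29052*(-1/3528) = -161/7152 - 807/98 = -2893721/350448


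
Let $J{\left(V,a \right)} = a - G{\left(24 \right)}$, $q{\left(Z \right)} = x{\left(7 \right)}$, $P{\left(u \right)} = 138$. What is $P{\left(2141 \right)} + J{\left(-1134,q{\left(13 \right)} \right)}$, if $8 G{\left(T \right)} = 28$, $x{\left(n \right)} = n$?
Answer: $\frac{283}{2} \approx 141.5$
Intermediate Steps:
$q{\left(Z \right)} = 7$
$G{\left(T \right)} = \frac{7}{2}$ ($G{\left(T \right)} = \frac{1}{8} \cdot 28 = \frac{7}{2}$)
$J{\left(V,a \right)} = - \frac{7}{2} + a$ ($J{\left(V,a \right)} = a - \frac{7}{2} = - \frac{7}{2} + a$)
$P{\left(2141 \right)} + J{\left(-1134,q{\left(13 \right)} \right)} = 138 + \left(- \frac{7}{2} + 7\right) = 138 + \frac{7}{2} = \frac{283}{2}$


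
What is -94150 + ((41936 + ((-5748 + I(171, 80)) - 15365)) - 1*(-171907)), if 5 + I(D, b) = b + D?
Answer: 98826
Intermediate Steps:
I(D, b) = -5 + D + b (I(D, b) = -5 + (b + D) = -5 + (D + b) = -5 + D + b)
-94150 + ((41936 + ((-5748 + I(171, 80)) - 15365)) - 1*(-171907)) = -94150 + ((41936 + ((-5748 + (-5 + 171 + 80)) - 15365)) - 1*(-171907)) = -94150 + ((41936 + ((-5748 + 246) - 15365)) + 171907) = -94150 + ((41936 + (-5502 - 15365)) + 171907) = -94150 + ((41936 - 20867) + 171907) = -94150 + (21069 + 171907) = -94150 + 192976 = 98826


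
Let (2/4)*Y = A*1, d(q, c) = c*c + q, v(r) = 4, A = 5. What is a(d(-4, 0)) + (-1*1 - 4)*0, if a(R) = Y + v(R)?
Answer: 14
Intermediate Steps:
d(q, c) = q + c² (d(q, c) = c² + q = q + c²)
Y = 10 (Y = 2*(5*1) = 2*5 = 10)
a(R) = 14 (a(R) = 10 + 4 = 14)
a(d(-4, 0)) + (-1*1 - 4)*0 = 14 + (-1*1 - 4)*0 = 14 + (-1 - 4)*0 = 14 - 5*0 = 14 + 0 = 14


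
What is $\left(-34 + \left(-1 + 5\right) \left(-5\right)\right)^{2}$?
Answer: $2916$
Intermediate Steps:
$\left(-34 + \left(-1 + 5\right) \left(-5\right)\right)^{2} = \left(-34 + 4 \left(-5\right)\right)^{2} = \left(-34 - 20\right)^{2} = \left(-54\right)^{2} = 2916$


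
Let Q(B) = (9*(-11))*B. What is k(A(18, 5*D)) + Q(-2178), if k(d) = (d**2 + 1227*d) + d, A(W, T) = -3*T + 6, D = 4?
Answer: 152226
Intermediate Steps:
A(W, T) = 6 - 3*T
Q(B) = -99*B
k(d) = d**2 + 1228*d
k(A(18, 5*D)) + Q(-2178) = (6 - 15*4)*(1228 + (6 - 15*4)) - 99*(-2178) = (6 - 3*20)*(1228 + (6 - 3*20)) + 215622 = (6 - 60)*(1228 + (6 - 60)) + 215622 = -54*(1228 - 54) + 215622 = -54*1174 + 215622 = -63396 + 215622 = 152226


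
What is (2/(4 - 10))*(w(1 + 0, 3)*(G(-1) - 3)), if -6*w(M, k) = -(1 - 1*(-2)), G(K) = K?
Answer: ⅔ ≈ 0.66667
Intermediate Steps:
w(M, k) = ½ (w(M, k) = -(-1)*(1 - 1*(-2))/6 = -(-1)*(1 + 2)/6 = -(-1)*3/6 = -⅙*(-3) = ½)
(2/(4 - 10))*(w(1 + 0, 3)*(G(-1) - 3)) = (2/(4 - 10))*((-1 - 3)/2) = (2/(-6))*((½)*(-4)) = -⅙*2*(-2) = -⅓*(-2) = ⅔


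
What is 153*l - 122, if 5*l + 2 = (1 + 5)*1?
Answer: 2/5 ≈ 0.40000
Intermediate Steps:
l = 4/5 (l = -2/5 + ((1 + 5)*1)/5 = -2/5 + (6*1)/5 = -2/5 + (1/5)*6 = -2/5 + 6/5 = 4/5 ≈ 0.80000)
153*l - 122 = 153*(4/5) - 122 = 612/5 - 122 = 2/5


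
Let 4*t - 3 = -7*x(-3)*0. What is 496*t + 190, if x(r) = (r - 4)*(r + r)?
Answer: 562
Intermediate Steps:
x(r) = 2*r*(-4 + r) (x(r) = (-4 + r)*(2*r) = 2*r*(-4 + r))
t = 3/4 (t = 3/4 + (-14*(-3)*(-4 - 3)*0)/4 = 3/4 + (-14*(-3)*(-7)*0)/4 = 3/4 + (-7*42*0)/4 = 3/4 + (-294*0)/4 = 3/4 + (1/4)*0 = 3/4 + 0 = 3/4 ≈ 0.75000)
496*t + 190 = 496*(3/4) + 190 = 372 + 190 = 562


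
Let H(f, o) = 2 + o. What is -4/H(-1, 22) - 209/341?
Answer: -145/186 ≈ -0.77957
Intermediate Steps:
-4/H(-1, 22) - 209/341 = -4/(2 + 22) - 209/341 = -4/24 - 209*1/341 = -4*1/24 - 19/31 = -⅙ - 19/31 = -145/186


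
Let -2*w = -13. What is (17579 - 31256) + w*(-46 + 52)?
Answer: -13638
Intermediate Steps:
w = 13/2 (w = -½*(-13) = 13/2 ≈ 6.5000)
(17579 - 31256) + w*(-46 + 52) = (17579 - 31256) + 13*(-46 + 52)/2 = -13677 + (13/2)*6 = -13677 + 39 = -13638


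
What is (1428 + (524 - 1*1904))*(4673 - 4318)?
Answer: 17040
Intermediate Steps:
(1428 + (524 - 1*1904))*(4673 - 4318) = (1428 + (524 - 1904))*355 = (1428 - 1380)*355 = 48*355 = 17040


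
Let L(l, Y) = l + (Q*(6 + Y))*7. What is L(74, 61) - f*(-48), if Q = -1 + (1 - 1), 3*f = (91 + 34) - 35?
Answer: 1045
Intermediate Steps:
f = 30 (f = ((91 + 34) - 35)/3 = (125 - 35)/3 = (⅓)*90 = 30)
Q = -1 (Q = -1 + 0 = -1)
L(l, Y) = -42 + l - 7*Y (L(l, Y) = l - (6 + Y)*7 = l + (-6 - Y)*7 = l + (-42 - 7*Y) = -42 + l - 7*Y)
L(74, 61) - f*(-48) = (-42 + 74 - 7*61) - 30*(-48) = (-42 + 74 - 427) - 1*(-1440) = -395 + 1440 = 1045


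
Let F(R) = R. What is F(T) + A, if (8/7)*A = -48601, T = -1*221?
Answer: -341975/8 ≈ -42747.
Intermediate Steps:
T = -221
A = -340207/8 (A = (7/8)*(-48601) = -340207/8 ≈ -42526.)
F(T) + A = -221 - 340207/8 = -341975/8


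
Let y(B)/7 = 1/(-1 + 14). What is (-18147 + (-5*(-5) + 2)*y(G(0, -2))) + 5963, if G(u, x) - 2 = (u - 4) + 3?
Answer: -158203/13 ≈ -12169.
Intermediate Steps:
G(u, x) = 1 + u (G(u, x) = 2 + ((u - 4) + 3) = 2 + ((-4 + u) + 3) = 2 + (-1 + u) = 1 + u)
y(B) = 7/13 (y(B) = 7/(-1 + 14) = 7/13)
(-18147 + (-5*(-5) + 2)*y(G(0, -2))) + 5963 = (-18147 + (-5*(-5) + 2)*(7/13)) + 5963 = (-18147 + (25 + 2)*(7/13)) + 5963 = (-18147 + 27*(7/13)) + 5963 = (-18147 + 189/13) + 5963 = -235722/13 + 5963 = -158203/13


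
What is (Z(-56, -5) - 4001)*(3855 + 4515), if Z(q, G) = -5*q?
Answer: -31144770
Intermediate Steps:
(Z(-56, -5) - 4001)*(3855 + 4515) = (-5*(-56) - 4001)*(3855 + 4515) = (280 - 4001)*8370 = -3721*8370 = -31144770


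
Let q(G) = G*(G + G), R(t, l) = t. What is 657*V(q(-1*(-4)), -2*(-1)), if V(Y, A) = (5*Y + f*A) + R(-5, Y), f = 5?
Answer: 108405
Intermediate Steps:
q(G) = 2*G**2 (q(G) = G*(2*G) = 2*G**2)
V(Y, A) = -5 + 5*A + 5*Y (V(Y, A) = (5*Y + 5*A) - 5 = (5*A + 5*Y) - 5 = -5 + 5*A + 5*Y)
657*V(q(-1*(-4)), -2*(-1)) = 657*(-5 + 5*(-2*(-1)) + 5*(2*(-1*(-4))**2)) = 657*(-5 + 5*2 + 5*(2*4**2)) = 657*(-5 + 10 + 5*(2*16)) = 657*(-5 + 10 + 5*32) = 657*(-5 + 10 + 160) = 657*165 = 108405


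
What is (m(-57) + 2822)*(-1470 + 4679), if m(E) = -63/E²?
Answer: 3269120615/361 ≈ 9.0557e+6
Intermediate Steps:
m(E) = -63/E²
(m(-57) + 2822)*(-1470 + 4679) = (-63/(-57)² + 2822)*(-1470 + 4679) = (-63*1/3249 + 2822)*3209 = (-7/361 + 2822)*3209 = (1018735/361)*3209 = 3269120615/361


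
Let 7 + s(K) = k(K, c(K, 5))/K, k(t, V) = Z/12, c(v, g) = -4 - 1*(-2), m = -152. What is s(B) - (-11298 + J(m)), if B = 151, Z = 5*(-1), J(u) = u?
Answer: 20734711/1812 ≈ 11443.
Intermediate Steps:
Z = -5
c(v, g) = -2 (c(v, g) = -4 + 2 = -2)
k(t, V) = -5/12
s(K) = -7 - 5/(12*K)
s(B) - (-11298 + J(m)) = (-7 - 5/12/151) - (-11298 - 152) = (-7 - 5/12*1/151) - 1*(-11450) = (-7 - 5/1812) + 11450 = -12689/1812 + 11450 = 20734711/1812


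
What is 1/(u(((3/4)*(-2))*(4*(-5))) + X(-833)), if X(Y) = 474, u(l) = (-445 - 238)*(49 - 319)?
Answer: 1/184884 ≈ 5.4088e-6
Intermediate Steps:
u(l) = 184410 (u(l) = -683*(-270) = 184410)
1/(u(((3/4)*(-2))*(4*(-5))) + X(-833)) = 1/(184410 + 474) = 1/184884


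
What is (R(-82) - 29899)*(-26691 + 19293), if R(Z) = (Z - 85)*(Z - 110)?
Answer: -16016670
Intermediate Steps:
R(Z) = (-110 + Z)*(-85 + Z) (R(Z) = (-85 + Z)*(-110 + Z) = (-110 + Z)*(-85 + Z))
(R(-82) - 29899)*(-26691 + 19293) = ((9350 + (-82)² - 195*(-82)) - 29899)*(-26691 + 19293) = ((9350 + 6724 + 15990) - 29899)*(-7398) = (32064 - 29899)*(-7398) = 2165*(-7398) = -16016670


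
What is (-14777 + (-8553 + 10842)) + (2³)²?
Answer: -12424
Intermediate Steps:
(-14777 + (-8553 + 10842)) + (2³)² = (-14777 + 2289) + 8² = -12488 + 64 = -12424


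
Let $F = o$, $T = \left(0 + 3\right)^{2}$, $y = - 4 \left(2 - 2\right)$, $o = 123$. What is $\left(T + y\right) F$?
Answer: $1107$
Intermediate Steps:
$y = 0$ ($y = \left(-4\right) 0 = 0$)
$T = 9$ ($T = 3^{2} = 9$)
$F = 123$
$\left(T + y\right) F = \left(9 + 0\right) 123 = 9 \cdot 123 = 1107$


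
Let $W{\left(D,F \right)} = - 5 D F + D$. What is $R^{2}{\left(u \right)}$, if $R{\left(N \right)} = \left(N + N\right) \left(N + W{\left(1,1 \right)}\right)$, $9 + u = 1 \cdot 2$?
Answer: $23716$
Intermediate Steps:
$W{\left(D,F \right)} = D - 5 D F$ ($W{\left(D,F \right)} = - 5 D F + D = D - 5 D F$)
$u = -7$ ($u = -9 + 1 \cdot 2 = -9 + 2 = -7$)
$R{\left(N \right)} = 2 N \left(-4 + N\right)$ ($R{\left(N \right)} = \left(N + N\right) \left(N + 1 \left(1 - 5\right)\right) = 2 N \left(N + 1 \left(1 - 5\right)\right) = 2 N \left(N + 1 \left(-4\right)\right) = 2 N \left(N - 4\right) = 2 N \left(-4 + N\right)$)
$R^{2}{\left(u \right)} = \left(2 \left(-7\right) \left(-4 - 7\right)\right)^{2} = \left(2 \left(-7\right) \left(-11\right)\right)^{2} = 154^{2} = 23716$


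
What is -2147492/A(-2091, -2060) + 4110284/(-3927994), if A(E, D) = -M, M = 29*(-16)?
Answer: -1054655357853/227823652 ≈ -4629.3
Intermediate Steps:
M = -464
A(E, D) = 464 (A(E, D) = -1*(-464) = 464)
-2147492/A(-2091, -2060) + 4110284/(-3927994) = -2147492/464 + 4110284/(-3927994) = -2147492*1/464 + 4110284*(-1/3927994) = -536873/116 - 2055142/1963997 = -1054655357853/227823652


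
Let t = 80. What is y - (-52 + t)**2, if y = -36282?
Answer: -37066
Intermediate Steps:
y - (-52 + t)**2 = -36282 - (-52 + 80)**2 = -36282 - 1*28**2 = -36282 - 1*784 = -36282 - 784 = -37066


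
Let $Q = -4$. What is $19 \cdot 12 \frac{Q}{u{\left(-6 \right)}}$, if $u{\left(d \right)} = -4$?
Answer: $228$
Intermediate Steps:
$19 \cdot 12 \frac{Q}{u{\left(-6 \right)}} = 19 \cdot 12 \left(- \frac{4}{-4}\right) = 228 \left(\left(-4\right) \left(- \frac{1}{4}\right)\right) = 228 \cdot 1 = 228$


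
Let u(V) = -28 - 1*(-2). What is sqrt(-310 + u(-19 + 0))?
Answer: 4*I*sqrt(21) ≈ 18.33*I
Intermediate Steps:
u(V) = -26 (u(V) = -28 + 2 = -26)
sqrt(-310 + u(-19 + 0)) = sqrt(-310 - 26) = sqrt(-336) = 4*I*sqrt(21)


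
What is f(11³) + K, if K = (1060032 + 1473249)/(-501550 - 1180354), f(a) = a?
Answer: 2236080943/1681904 ≈ 1329.5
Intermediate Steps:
K = -2533281/1681904 (K = 2533281/(-1681904) = 2533281*(-1/1681904) = -2533281/1681904 ≈ -1.5062)
f(11³) + K = 11³ - 2533281/1681904 = 1331 - 2533281/1681904 = 2236080943/1681904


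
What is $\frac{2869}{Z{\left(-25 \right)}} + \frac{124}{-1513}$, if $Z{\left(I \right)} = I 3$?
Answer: $- \frac{4350097}{113475} \approx -38.335$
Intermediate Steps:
$Z{\left(I \right)} = 3 I$
$\frac{2869}{Z{\left(-25 \right)}} + \frac{124}{-1513} = \frac{2869}{3 \left(-25\right)} + \frac{124}{-1513} = \frac{2869}{-75} + 124 \left(- \frac{1}{1513}\right) = 2869 \left(- \frac{1}{75}\right) - \frac{124}{1513} = - \frac{2869}{75} - \frac{124}{1513} = - \frac{4350097}{113475}$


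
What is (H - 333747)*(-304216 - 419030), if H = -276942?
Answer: 441678376494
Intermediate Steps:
(H - 333747)*(-304216 - 419030) = (-276942 - 333747)*(-304216 - 419030) = -610689*(-723246) = 441678376494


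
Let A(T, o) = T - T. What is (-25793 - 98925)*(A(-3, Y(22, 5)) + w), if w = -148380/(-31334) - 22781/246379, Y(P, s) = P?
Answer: -2235189521015594/3860019793 ≈ -5.7906e+5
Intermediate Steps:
A(T, o) = 0
w = 17921948083/3860019793 (w = -148380*(-1/31334) - 22781*1/246379 = 74190/15667 - 22781/246379 = 17921948083/3860019793 ≈ 4.6430)
(-25793 - 98925)*(A(-3, Y(22, 5)) + w) = (-25793 - 98925)*(0 + 17921948083/3860019793) = -124718*17921948083/3860019793 = -2235189521015594/3860019793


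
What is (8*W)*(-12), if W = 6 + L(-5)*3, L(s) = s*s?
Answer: -7776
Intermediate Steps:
L(s) = s²
W = 81 (W = 6 + (-5)²*3 = 6 + 25*3 = 6 + 75 = 81)
(8*W)*(-12) = (8*81)*(-12) = 648*(-12) = -7776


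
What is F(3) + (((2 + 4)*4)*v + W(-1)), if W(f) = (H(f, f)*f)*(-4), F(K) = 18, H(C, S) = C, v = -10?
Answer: -226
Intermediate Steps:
W(f) = -4*f**2 (W(f) = (f*f)*(-4) = f**2*(-4) = -4*f**2)
F(3) + (((2 + 4)*4)*v + W(-1)) = 18 + (((2 + 4)*4)*(-10) - 4*(-1)**2) = 18 + ((6*4)*(-10) - 4*1) = 18 + (24*(-10) - 4) = 18 + (-240 - 4) = 18 - 244 = -226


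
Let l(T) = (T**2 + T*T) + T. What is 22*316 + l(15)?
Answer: 7417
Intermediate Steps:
l(T) = T + 2*T**2 (l(T) = (T**2 + T**2) + T = 2*T**2 + T = T + 2*T**2)
22*316 + l(15) = 22*316 + 15*(1 + 2*15) = 6952 + 15*(1 + 30) = 6952 + 15*31 = 6952 + 465 = 7417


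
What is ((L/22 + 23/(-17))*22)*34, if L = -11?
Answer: -1386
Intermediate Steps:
((L/22 + 23/(-17))*22)*34 = ((-11/22 + 23/(-17))*22)*34 = ((-11*1/22 + 23*(-1/17))*22)*34 = ((-½ - 23/17)*22)*34 = -63/34*22*34 = -693/17*34 = -1386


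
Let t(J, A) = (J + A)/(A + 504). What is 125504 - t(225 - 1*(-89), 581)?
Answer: 27234189/217 ≈ 1.2550e+5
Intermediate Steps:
t(J, A) = (A + J)/(504 + A)
125504 - t(225 - 1*(-89), 581) = 125504 - (581 + (225 - 1*(-89)))/(504 + 581) = 125504 - (581 + (225 + 89))/1085 = 125504 - (581 + 314)/1085 = 125504 - 895/1085 = 125504 - 1*179/217 = 125504 - 179/217 = 27234189/217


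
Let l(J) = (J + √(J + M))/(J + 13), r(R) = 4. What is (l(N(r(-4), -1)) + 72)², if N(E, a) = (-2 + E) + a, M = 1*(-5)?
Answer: 1018077/196 + 1009*I/49 ≈ 5194.3 + 20.592*I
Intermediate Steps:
M = -5
N(E, a) = -2 + E + a
l(J) = (J + √(-5 + J))/(13 + J) (l(J) = (J + √(J - 5))/(J + 13) = (J + √(-5 + J))/(13 + J))
(l(N(r(-4), -1)) + 72)² = (((-2 + 4 - 1) + √(-5 + (-2 + 4 - 1)))/(13 + (-2 + 4 - 1)) + 72)² = ((1 + √(-5 + 1))/(13 + 1) + 72)² = ((1 + √(-4))/14 + 72)² = ((1 + 2*I)/14 + 72)² = ((1/14 + I/7) + 72)² = (1009/14 + I/7)²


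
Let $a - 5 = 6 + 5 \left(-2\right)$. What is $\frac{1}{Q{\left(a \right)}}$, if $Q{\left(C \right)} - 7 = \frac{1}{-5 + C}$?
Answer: $\frac{4}{27} \approx 0.14815$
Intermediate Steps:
$a = 1$ ($a = 5 + \left(6 + 5 \left(-2\right)\right) = 5 + \left(6 - 10\right) = 5 - 4 = 1$)
$Q{\left(C \right)} = 7 + \frac{1}{-5 + C}$
$\frac{1}{Q{\left(a \right)}} = \frac{1}{\frac{1}{-5 + 1} \left(-34 + 7 \cdot 1\right)} = \frac{1}{\frac{1}{-4} \left(-34 + 7\right)} = \frac{1}{\left(- \frac{1}{4}\right) \left(-27\right)} = \frac{1}{\frac{27}{4}} = \frac{4}{27}$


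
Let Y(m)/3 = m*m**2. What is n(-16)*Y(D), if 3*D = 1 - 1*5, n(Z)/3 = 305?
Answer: -19520/3 ≈ -6506.7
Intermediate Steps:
n(Z) = 915 (n(Z) = 3*305 = 915)
D = -4/3 (D = (1 - 1*5)/3 = (1 - 5)/3 = (1/3)*(-4) = -4/3 ≈ -1.3333)
Y(m) = 3*m**3 (Y(m) = 3*(m*m**2) = 3*m**3)
n(-16)*Y(D) = 915*(3*(-4/3)**3) = 915*(3*(-64/27)) = 915*(-64/9) = -19520/3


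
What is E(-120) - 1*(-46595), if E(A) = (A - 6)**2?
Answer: 62471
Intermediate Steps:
E(A) = (-6 + A)**2
E(-120) - 1*(-46595) = (-6 - 120)**2 - 1*(-46595) = (-126)**2 + 46595 = 15876 + 46595 = 62471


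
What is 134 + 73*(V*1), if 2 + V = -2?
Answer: -158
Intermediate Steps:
V = -4 (V = -2 - 2 = -4)
134 + 73*(V*1) = 134 + 73*(-4*1) = 134 + 73*(-4) = 134 - 292 = -158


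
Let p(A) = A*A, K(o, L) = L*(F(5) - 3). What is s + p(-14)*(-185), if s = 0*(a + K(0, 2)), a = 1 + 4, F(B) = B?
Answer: -36260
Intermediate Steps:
K(o, L) = 2*L (K(o, L) = L*(5 - 3) = L*2 = 2*L)
a = 5
p(A) = A²
s = 0 (s = 0*(5 + 2*2) = 0*(5 + 4) = 0*9 = 0)
s + p(-14)*(-185) = 0 + (-14)²*(-185) = 0 + 196*(-185) = 0 - 36260 = -36260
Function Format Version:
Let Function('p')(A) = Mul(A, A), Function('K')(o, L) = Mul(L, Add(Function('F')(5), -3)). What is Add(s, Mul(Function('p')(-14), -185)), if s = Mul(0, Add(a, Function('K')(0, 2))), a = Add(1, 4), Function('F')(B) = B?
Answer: -36260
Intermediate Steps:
Function('K')(o, L) = Mul(2, L) (Function('K')(o, L) = Mul(L, Add(5, -3)) = Mul(L, 2) = Mul(2, L))
a = 5
Function('p')(A) = Pow(A, 2)
s = 0 (s = Mul(0, Add(5, Mul(2, 2))) = Mul(0, Add(5, 4)) = Mul(0, 9) = 0)
Add(s, Mul(Function('p')(-14), -185)) = Add(0, Mul(Pow(-14, 2), -185)) = Add(0, Mul(196, -185)) = Add(0, -36260) = -36260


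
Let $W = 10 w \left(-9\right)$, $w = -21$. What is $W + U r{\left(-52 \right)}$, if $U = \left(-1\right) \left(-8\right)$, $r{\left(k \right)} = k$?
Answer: $1474$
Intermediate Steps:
$U = 8$
$W = 1890$ ($W = 10 \left(-21\right) \left(-9\right) = \left(-210\right) \left(-9\right) = 1890$)
$W + U r{\left(-52 \right)} = 1890 + 8 \left(-52\right) = 1890 - 416 = 1474$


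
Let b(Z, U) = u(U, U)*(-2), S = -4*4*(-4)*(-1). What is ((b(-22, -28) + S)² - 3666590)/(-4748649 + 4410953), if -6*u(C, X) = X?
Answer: 16475455/1519632 ≈ 10.842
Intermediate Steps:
u(C, X) = -X/6
S = -64 (S = -(-64)*(-1) = -4*16 = -64)
b(Z, U) = U/3 (b(Z, U) = -U/6*(-2) = U/3)
((b(-22, -28) + S)² - 3666590)/(-4748649 + 4410953) = (((⅓)*(-28) - 64)² - 3666590)/(-4748649 + 4410953) = ((-28/3 - 64)² - 3666590)/(-337696) = ((-220/3)² - 3666590)*(-1/337696) = (48400/9 - 3666590)*(-1/337696) = -32950910/9*(-1/337696) = 16475455/1519632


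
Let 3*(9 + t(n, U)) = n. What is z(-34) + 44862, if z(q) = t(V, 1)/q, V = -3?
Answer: 762659/17 ≈ 44862.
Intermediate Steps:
t(n, U) = -9 + n/3
z(q) = -10/q (z(q) = (-9 + (⅓)*(-3))/q = (-9 - 1)/q = -10/q)
z(-34) + 44862 = -10/(-34) + 44862 = -10*(-1/34) + 44862 = 5/17 + 44862 = 762659/17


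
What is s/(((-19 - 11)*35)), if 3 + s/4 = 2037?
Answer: -1356/175 ≈ -7.7486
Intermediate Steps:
s = 8136 (s = -12 + 4*2037 = -12 + 8148 = 8136)
s/(((-19 - 11)*35)) = 8136/(((-19 - 11)*35)) = 8136/((-30*35)) = 8136/(-1050) = 8136*(-1/1050) = -1356/175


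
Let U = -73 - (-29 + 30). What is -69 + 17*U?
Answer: -1327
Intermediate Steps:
U = -74 (U = -73 - 1*1 = -73 - 1 = -74)
-69 + 17*U = -69 + 17*(-74) = -69 - 1258 = -1327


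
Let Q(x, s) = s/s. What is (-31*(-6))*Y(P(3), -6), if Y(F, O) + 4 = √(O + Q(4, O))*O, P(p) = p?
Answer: -744 - 1116*I*√5 ≈ -744.0 - 2495.5*I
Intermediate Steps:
Q(x, s) = 1
Y(F, O) = -4 + O*√(1 + O) (Y(F, O) = -4 + √(O + 1)*O = -4 + √(1 + O)*O = -4 + O*√(1 + O))
(-31*(-6))*Y(P(3), -6) = (-31*(-6))*(-4 - 6*√(1 - 6)) = 186*(-4 - 6*I*√5) = -744 - 1116*I*√5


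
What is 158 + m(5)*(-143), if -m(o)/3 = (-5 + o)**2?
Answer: 158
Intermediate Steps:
m(o) = -3*(-5 + o)**2
158 + m(5)*(-143) = 158 - 3*(-5 + 5)**2*(-143) = 158 - 3*0**2*(-143) = 158 - 3*0*(-143) = 158 + 0*(-143) = 158 + 0 = 158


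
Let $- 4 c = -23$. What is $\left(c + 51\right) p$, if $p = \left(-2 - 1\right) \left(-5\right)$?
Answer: $\frac{3405}{4} \approx 851.25$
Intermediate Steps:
$p = 15$ ($p = \left(-3\right) \left(-5\right) = 15$)
$c = \frac{23}{4}$ ($c = \left(- \frac{1}{4}\right) \left(-23\right) = \frac{23}{4} \approx 5.75$)
$\left(c + 51\right) p = \left(\frac{23}{4} + 51\right) 15 = \frac{227}{4} \cdot 15 = \frac{3405}{4}$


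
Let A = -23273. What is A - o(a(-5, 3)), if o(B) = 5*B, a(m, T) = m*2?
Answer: -23223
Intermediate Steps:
a(m, T) = 2*m
A - o(a(-5, 3)) = -23273 - 5*2*(-5) = -23273 - 5*(-10) = -23273 - 1*(-50) = -23273 + 50 = -23223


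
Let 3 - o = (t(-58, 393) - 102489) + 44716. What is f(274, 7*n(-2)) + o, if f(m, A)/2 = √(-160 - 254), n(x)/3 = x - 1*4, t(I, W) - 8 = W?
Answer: 57375 + 6*I*√46 ≈ 57375.0 + 40.694*I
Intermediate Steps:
t(I, W) = 8 + W
n(x) = -12 + 3*x (n(x) = 3*(x - 1*4) = 3*(x - 4) = 3*(-4 + x) = -12 + 3*x)
f(m, A) = 6*I*√46 (f(m, A) = 2*√(-160 - 254) = 2*√(-414) = 2*(3*I*√46) = 6*I*√46)
o = 57375 (o = 3 - (((8 + 393) - 102489) + 44716) = 3 - ((401 - 102489) + 44716) = 3 - (-102088 + 44716) = 3 - 1*(-57372) = 3 + 57372 = 57375)
f(274, 7*n(-2)) + o = 6*I*√46 + 57375 = 57375 + 6*I*√46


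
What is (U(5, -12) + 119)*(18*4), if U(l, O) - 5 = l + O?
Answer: 8424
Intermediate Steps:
U(l, O) = 5 + O + l (U(l, O) = 5 + (l + O) = 5 + (O + l) = 5 + O + l)
(U(5, -12) + 119)*(18*4) = ((5 - 12 + 5) + 119)*(18*4) = (-2 + 119)*72 = 117*72 = 8424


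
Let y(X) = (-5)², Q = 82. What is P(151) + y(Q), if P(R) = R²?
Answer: 22826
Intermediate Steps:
y(X) = 25
P(151) + y(Q) = 151² + 25 = 22801 + 25 = 22826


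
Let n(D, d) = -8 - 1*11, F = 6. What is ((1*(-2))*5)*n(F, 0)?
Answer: 190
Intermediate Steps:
n(D, d) = -19 (n(D, d) = -8 - 11 = -19)
((1*(-2))*5)*n(F, 0) = ((1*(-2))*5)*(-19) = -2*5*(-19) = -10*(-19) = 190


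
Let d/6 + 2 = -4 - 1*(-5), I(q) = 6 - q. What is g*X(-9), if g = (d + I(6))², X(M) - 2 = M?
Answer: -252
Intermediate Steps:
X(M) = 2 + M
d = -6 (d = -12 + 6*(-4 - 1*(-5)) = -12 + 6*(-4 + 5) = -12 + 6*1 = -12 + 6 = -6)
g = 36 (g = (-6 + (6 - 1*6))² = (-6 + (6 - 6))² = (-6 + 0)² = (-6)² = 36)
g*X(-9) = 36*(2 - 9) = 36*(-7) = -252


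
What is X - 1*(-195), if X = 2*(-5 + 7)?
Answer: 199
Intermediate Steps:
X = 4 (X = 2*2 = 4)
X - 1*(-195) = 4 - 1*(-195) = 4 + 195 = 199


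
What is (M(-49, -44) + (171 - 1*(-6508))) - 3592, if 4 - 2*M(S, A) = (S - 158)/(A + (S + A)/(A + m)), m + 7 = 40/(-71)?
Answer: 953625791/308962 ≈ 3086.5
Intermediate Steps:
m = -537/71 (m = -7 + 40/(-71) = -7 + 40*(-1/71) = -7 - 40/71 = -537/71 ≈ -7.5634)
M(S, A) = 2 - (-158 + S)/(2*(A + (A + S)/(-537/71 + A))) (M(S, A) = 2 - (S - 158)/(2*(A + (S + A)/(A - 537/71))) = 2 - (-158 + S)/(2*(A + (A + S)/(-537/71 + A))))
(M(-49, -44) + (171 - 1*(-6508))) - 3592 = ((-84846 + 284*(-44)**2 + 821*(-49) + 9354*(-44) - 71*(-44)*(-49))/(2*(-466*(-44) + 71*(-49) + 71*(-44)**2)) + (171 - 1*(-6508))) - 3592 = ((-84846 + 284*1936 - 40229 - 411576 - 153076)/(2*(20504 - 3479 + 71*1936)) + (171 + 6508)) - 3592 = ((-84846 + 549824 - 40229 - 411576 - 153076)/(2*(20504 - 3479 + 137456)) + 6679) - 3592 = ((1/2)*(-139903)/154481 + 6679) - 3592 = ((1/2)*(1/154481)*(-139903) + 6679) - 3592 = (-139903/308962 + 6679) - 3592 = 2063417295/308962 - 3592 = 953625791/308962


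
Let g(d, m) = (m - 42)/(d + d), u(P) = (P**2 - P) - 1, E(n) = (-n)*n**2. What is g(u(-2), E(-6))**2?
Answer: 7569/25 ≈ 302.76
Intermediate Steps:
E(n) = -n**3
u(P) = -1 + P**2 - P
g(d, m) = (-42 + m)/(2*d) (g(d, m) = (-42 + m)/((2*d)) = (-42 + m)*(1/(2*d)) = (-42 + m)/(2*d))
g(u(-2), E(-6))**2 = ((-42 - 1*(-6)**3)/(2*(-1 + (-2)**2 - 1*(-2))))**2 = ((-42 - 1*(-216))/(2*(-1 + 4 + 2)))**2 = ((1/2)*(-42 + 216)/5)**2 = ((1/2)*(1/5)*174)**2 = (87/5)**2 = 7569/25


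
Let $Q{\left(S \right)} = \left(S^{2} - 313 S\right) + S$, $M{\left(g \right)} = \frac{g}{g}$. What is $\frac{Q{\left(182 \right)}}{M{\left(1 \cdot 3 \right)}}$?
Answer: $-23660$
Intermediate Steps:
$M{\left(g \right)} = 1$
$Q{\left(S \right)} = S^{2} - 312 S$
$\frac{Q{\left(182 \right)}}{M{\left(1 \cdot 3 \right)}} = \frac{182 \left(-312 + 182\right)}{1} = 182 \left(-130\right) 1 = \left(-23660\right) 1 = -23660$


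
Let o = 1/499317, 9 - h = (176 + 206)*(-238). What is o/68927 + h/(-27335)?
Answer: -89408949955064/26879226252879 ≈ -3.3263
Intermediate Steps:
h = 90925 (h = 9 - (176 + 206)*(-238) = 9 - 382*(-238) = 9 - 1*(-90916) = 9 + 90916 = 90925)
o = 1/499317 ≈ 2.0027e-6
o/68927 + h/(-27335) = (1/499317)/68927 + 90925/(-27335) = (1/499317)*(1/68927) + 90925*(-1/27335) = 1/34416422859 - 18185/5467 = -89408949955064/26879226252879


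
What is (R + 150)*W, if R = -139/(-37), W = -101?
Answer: -574589/37 ≈ -15529.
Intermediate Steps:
R = 139/37 (R = -139*(-1/37) = 139/37 ≈ 3.7568)
(R + 150)*W = (139/37 + 150)*(-101) = (5689/37)*(-101) = -574589/37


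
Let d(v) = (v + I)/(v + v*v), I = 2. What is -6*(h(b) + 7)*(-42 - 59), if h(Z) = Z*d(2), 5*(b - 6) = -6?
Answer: 30906/5 ≈ 6181.2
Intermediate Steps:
b = 24/5 (b = 6 + (1/5)*(-6) = 6 - 6/5 = 24/5 ≈ 4.8000)
d(v) = (2 + v)/(v + v**2) (d(v) = (v + 2)/(v + v*v) = (2 + v)/(v + v**2))
h(Z) = 2*Z/3 (h(Z) = Z*((2 + 2)/(2*(1 + 2))) = Z*((1/2)*4/3) = Z*((1/2)*(1/3)*4) = Z*(2/3) = 2*Z/3)
-6*(h(b) + 7)*(-42 - 59) = -6*((2/3)*(24/5) + 7)*(-42 - 59) = -6*(16/5 + 7)*(-101) = -306*(-101)/5 = -6*(-5151/5) = 30906/5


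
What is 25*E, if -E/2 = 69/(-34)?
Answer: 1725/17 ≈ 101.47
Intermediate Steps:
E = 69/17 (E = -138/(-34) = -138*(-1)/34 = -2*(-69/34) = 69/17 ≈ 4.0588)
25*E = 25*(69/17) = 1725/17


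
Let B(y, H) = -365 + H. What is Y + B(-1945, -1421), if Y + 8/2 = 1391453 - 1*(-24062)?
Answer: 1413725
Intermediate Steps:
Y = 1415511 (Y = -4 + (1391453 - 1*(-24062)) = -4 + (1391453 + 24062) = -4 + 1415515 = 1415511)
Y + B(-1945, -1421) = 1415511 + (-365 - 1421) = 1415511 - 1786 = 1413725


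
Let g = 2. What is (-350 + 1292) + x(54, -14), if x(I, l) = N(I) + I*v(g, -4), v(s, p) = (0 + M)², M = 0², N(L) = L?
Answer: 996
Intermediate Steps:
M = 0
v(s, p) = 0 (v(s, p) = (0 + 0)² = 0² = 0)
x(I, l) = I (x(I, l) = I + I*0 = I + 0 = I)
(-350 + 1292) + x(54, -14) = (-350 + 1292) + 54 = 942 + 54 = 996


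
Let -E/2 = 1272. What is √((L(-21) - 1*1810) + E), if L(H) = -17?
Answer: I*√4371 ≈ 66.114*I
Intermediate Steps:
E = -2544 (E = -2*1272 = -2544)
√((L(-21) - 1*1810) + E) = √((-17 - 1*1810) - 2544) = √((-17 - 1810) - 2544) = √(-1827 - 2544) = √(-4371) = I*√4371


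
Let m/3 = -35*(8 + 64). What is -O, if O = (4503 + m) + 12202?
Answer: -9145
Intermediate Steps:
m = -7560 (m = 3*(-35*(8 + 64)) = 3*(-35*72) = 3*(-2520) = -7560)
O = 9145 (O = (4503 - 7560) + 12202 = -3057 + 12202 = 9145)
-O = -1*9145 = -9145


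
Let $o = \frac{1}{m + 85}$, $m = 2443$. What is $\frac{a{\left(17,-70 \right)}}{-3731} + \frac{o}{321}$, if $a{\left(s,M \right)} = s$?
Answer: $- \frac{13791565}{3027661728} \approx -0.0045552$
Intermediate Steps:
$o = \frac{1}{2528}$ ($o = \frac{1}{2443 + 85} = \frac{1}{2528} \approx 0.00039557$)
$\frac{a{\left(17,-70 \right)}}{-3731} + \frac{o}{321} = \frac{17}{-3731} + \frac{1}{2528 \cdot 321} = 17 \left(- \frac{1}{3731}\right) + \frac{1}{2528} \cdot \frac{1}{321} = - \frac{17}{3731} + \frac{1}{811488} = - \frac{13791565}{3027661728}$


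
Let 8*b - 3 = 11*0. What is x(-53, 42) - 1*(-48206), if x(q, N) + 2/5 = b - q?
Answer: 1930359/40 ≈ 48259.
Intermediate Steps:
b = 3/8 (b = 3/8 + (11*0)/8 = 3/8 + (1/8)*0 = 3/8 + 0 = 3/8 ≈ 0.37500)
x(q, N) = -1/40 - q (x(q, N) = -2/5 + (3/8 - q) = -1/40 - q)
x(-53, 42) - 1*(-48206) = (-1/40 - 1*(-53)) - 1*(-48206) = (-1/40 + 53) + 48206 = 2119/40 + 48206 = 1930359/40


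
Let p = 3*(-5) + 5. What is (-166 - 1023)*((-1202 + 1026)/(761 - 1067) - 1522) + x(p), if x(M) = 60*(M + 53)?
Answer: 277167782/153 ≈ 1.8116e+6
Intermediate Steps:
p = -10 (p = -15 + 5 = -10)
x(M) = 3180 + 60*M (x(M) = 60*(53 + M) = 3180 + 60*M)
(-166 - 1023)*((-1202 + 1026)/(761 - 1067) - 1522) + x(p) = (-166 - 1023)*((-1202 + 1026)/(761 - 1067) - 1522) + (3180 + 60*(-10)) = -1189*(-176/(-306) - 1522) + (3180 - 600) = -1189*(-176*(-1/306) - 1522) + 2580 = -1189*(88/153 - 1522) + 2580 = -1189*(-232778/153) + 2580 = 276773042/153 + 2580 = 277167782/153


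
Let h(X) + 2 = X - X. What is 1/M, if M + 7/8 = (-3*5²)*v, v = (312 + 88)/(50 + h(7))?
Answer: -8/5007 ≈ -0.0015978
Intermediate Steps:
h(X) = -2 (h(X) = -2 + (X - X) = -2 + 0 = -2)
v = 25/3 (v = (312 + 88)/(50 - 2) = 400/48 = 400*(1/48) = 25/3 ≈ 8.3333)
M = -5007/8 (M = -7/8 - 3*5²*(25/3) = -7/8 - 3*25*(25/3) = -7/8 - 75*25/3 = -7/8 - 625 = -5007/8 ≈ -625.88)
1/M = 1/(-5007/8) = -8/5007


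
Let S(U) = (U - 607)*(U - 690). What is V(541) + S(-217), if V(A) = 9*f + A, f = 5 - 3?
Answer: 747927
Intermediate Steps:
f = 2
S(U) = (-690 + U)*(-607 + U) (S(U) = (-607 + U)*(-690 + U) = (-690 + U)*(-607 + U))
V(A) = 18 + A (V(A) = 9*2 + A = 18 + A)
V(541) + S(-217) = (18 + 541) + (418830 + (-217)**2 - 1297*(-217)) = 559 + (418830 + 47089 + 281449) = 559 + 747368 = 747927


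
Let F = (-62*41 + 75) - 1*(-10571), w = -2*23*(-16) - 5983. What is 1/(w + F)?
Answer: 1/2857 ≈ 0.00035002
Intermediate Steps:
w = -5247 (w = -46*(-16) - 5983 = 736 - 5983 = -5247)
F = 8104 (F = (-2542 + 75) + 10571 = -2467 + 10571 = 8104)
1/(w + F) = 1/(-5247 + 8104) = 1/2857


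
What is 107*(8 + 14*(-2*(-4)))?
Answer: 12840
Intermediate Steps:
107*(8 + 14*(-2*(-4))) = 107*(8 + 14*8) = 107*(8 + 112) = 107*120 = 12840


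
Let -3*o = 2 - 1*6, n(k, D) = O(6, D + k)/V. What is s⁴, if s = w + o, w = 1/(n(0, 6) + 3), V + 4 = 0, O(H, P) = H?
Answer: 16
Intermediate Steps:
V = -4 (V = -4 + 0 = -4)
n(k, D) = -3/2 (n(k, D) = 6/(-4) = 6*(-¼) = -3/2)
w = ⅔ (w = 1/(-3/2 + 3) = 1/(3/2) = ⅔ ≈ 0.66667)
o = 4/3 (o = -(2 - 1*6)/3 = -(2 - 6)/3 = -⅓*(-4) = 4/3 ≈ 1.3333)
s = 2 (s = ⅔ + 4/3 = 2)
s⁴ = 2⁴ = 16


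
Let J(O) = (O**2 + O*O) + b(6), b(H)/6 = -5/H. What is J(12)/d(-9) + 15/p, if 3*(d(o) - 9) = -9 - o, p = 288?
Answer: 9071/288 ≈ 31.497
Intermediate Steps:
b(H) = -30/H (b(H) = 6*(-5/H) = -30/H)
J(O) = -5 + 2*O**2 (J(O) = (O**2 + O*O) - 30/6 = (O**2 + O**2) - 30*1/6 = 2*O**2 - 5 = -5 + 2*O**2)
d(o) = 6 - o/3 (d(o) = 9 + (-9 - o)/3 = 9 + (-3 - o/3) = 6 - o/3)
J(12)/d(-9) + 15/p = (-5 + 2*12**2)/(6 - 1/3*(-9)) + 15/288 = (-5 + 2*144)/(6 + 3) + 15*(1/288) = (-5 + 288)/9 + 5/96 = 283*(1/9) + 5/96 = 283/9 + 5/96 = 9071/288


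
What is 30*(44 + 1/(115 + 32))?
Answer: 64690/49 ≈ 1320.2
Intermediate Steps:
30*(44 + 1/(115 + 32)) = 30*(44 + 1/147) = 30*(6469/147) = 64690/49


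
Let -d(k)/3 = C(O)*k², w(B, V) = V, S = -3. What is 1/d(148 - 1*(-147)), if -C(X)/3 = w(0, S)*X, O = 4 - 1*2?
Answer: -1/4699350 ≈ -2.1280e-7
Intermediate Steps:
O = 2 (O = 4 - 2 = 2)
C(X) = 9*X (C(X) = -(-9)*X = 9*X)
d(k) = -54*k² (d(k) = -3*9*2*k² = -54*k²)
1/d(148 - 1*(-147)) = 1/(-54*(148 - 1*(-147))²) = 1/(-54*(148 + 147)²) = 1/(-54*295²) = 1/(-54*87025) = 1/(-4699350) = -1/4699350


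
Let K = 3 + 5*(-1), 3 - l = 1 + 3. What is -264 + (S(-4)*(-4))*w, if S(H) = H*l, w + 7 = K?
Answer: -120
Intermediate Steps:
l = -1 (l = 3 - (1 + 3) = 3 - 1*4 = 3 - 4 = -1)
K = -2 (K = 3 - 5 = -2)
w = -9 (w = -7 - 2 = -9)
S(H) = -H (S(H) = H*(-1) = -H)
-264 + (S(-4)*(-4))*w = -264 + (-1*(-4)*(-4))*(-9) = -264 + (4*(-4))*(-9) = -264 - 16*(-9) = -264 + 144 = -120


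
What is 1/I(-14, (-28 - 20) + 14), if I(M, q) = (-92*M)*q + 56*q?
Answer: -1/45696 ≈ -2.1884e-5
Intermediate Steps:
I(M, q) = 56*q - 92*M*q (I(M, q) = -92*M*q + 56*q = 56*q - 92*M*q)
1/I(-14, (-28 - 20) + 14) = 1/(4*((-28 - 20) + 14)*(14 - 23*(-14))) = 1/(4*(-48 + 14)*(14 + 322)) = 1/(4*(-34)*336) = 1/(-45696) = -1/45696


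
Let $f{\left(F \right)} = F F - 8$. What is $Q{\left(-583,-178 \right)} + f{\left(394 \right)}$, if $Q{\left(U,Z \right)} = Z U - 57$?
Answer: $258945$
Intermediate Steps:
$Q{\left(U,Z \right)} = -57 + U Z$ ($Q{\left(U,Z \right)} = U Z - 57 = -57 + U Z$)
$f{\left(F \right)} = -8 + F^{2}$ ($f{\left(F \right)} = F^{2} - 8 = -8 + F^{2}$)
$Q{\left(-583,-178 \right)} + f{\left(394 \right)} = \left(-57 - -103774\right) - \left(8 - 394^{2}\right) = \left(-57 + 103774\right) + \left(-8 + 155236\right) = 103717 + 155228 = 258945$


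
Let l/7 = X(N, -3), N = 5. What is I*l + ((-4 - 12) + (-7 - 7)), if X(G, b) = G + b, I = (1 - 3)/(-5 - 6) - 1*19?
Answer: -3228/11 ≈ -293.45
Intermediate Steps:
I = -207/11 (I = -2/(-11) - 19 = -2*(-1/11) - 19 = 2/11 - 19 = -207/11 ≈ -18.818)
l = 14 (l = 7*(5 - 3) = 7*2 = 14)
I*l + ((-4 - 12) + (-7 - 7)) = -207/11*14 + ((-4 - 12) + (-7 - 7)) = -2898/11 + (-16 - 14) = -2898/11 - 30 = -3228/11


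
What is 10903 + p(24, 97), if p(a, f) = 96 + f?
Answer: 11096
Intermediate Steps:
10903 + p(24, 97) = 10903 + (96 + 97) = 10903 + 193 = 11096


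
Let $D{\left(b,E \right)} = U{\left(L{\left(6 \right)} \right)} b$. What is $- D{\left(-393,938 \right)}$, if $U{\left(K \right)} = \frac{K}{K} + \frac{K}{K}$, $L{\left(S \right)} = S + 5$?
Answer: $786$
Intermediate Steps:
$L{\left(S \right)} = 5 + S$
$U{\left(K \right)} = 2$ ($U{\left(K \right)} = 1 + 1 = 2$)
$D{\left(b,E \right)} = 2 b$
$- D{\left(-393,938 \right)} = - 2 \left(-393\right) = \left(-1\right) \left(-786\right) = 786$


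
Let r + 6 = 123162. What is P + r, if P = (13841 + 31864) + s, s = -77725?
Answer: 91136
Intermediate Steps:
r = 123156 (r = -6 + 123162 = 123156)
P = -32020 (P = (13841 + 31864) - 77725 = 45705 - 77725 = -32020)
P + r = -32020 + 123156 = 91136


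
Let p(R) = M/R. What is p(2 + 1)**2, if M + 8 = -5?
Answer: 169/9 ≈ 18.778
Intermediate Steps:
M = -13 (M = -8 - 5 = -13)
p(R) = -13/R
p(2 + 1)**2 = (-13/(2 + 1))**2 = (-13/3)**2 = 169/9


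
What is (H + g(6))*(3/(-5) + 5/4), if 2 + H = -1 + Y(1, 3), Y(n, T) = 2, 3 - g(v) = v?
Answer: -13/5 ≈ -2.6000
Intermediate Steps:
g(v) = 3 - v
H = -1 (H = -2 + (-1 + 2) = -2 + 1 = -1)
(H + g(6))*(3/(-5) + 5/4) = (-1 + (3 - 1*6))*(3/(-5) + 5/4) = (-1 + (3 - 6))*(3*(-⅕) + 5*(¼)) = (-1 - 3)*(-⅗ + 5/4) = -4*13/20 = -13/5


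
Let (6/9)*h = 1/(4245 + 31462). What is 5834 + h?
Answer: 416629279/71414 ≈ 5834.0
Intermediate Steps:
h = 3/71414 (h = 3/(2*(4245 + 31462)) = (3/2)/35707 = (3/2)*(1/35707) = 3/71414 ≈ 4.2009e-5)
5834 + h = 5834 + 3/71414 = 416629279/71414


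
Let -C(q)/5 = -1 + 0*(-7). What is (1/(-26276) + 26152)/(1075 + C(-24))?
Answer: 687169951/28378080 ≈ 24.215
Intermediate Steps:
C(q) = 5 (C(q) = -5*(-1 + 0*(-7)) = -5*(-1 + 0) = -5*(-1) = 5)
(1/(-26276) + 26152)/(1075 + C(-24)) = (1/(-26276) + 26152)/(1075 + 5) = (-1/26276 + 26152)/1080 = (687169951/26276)*(1/1080) = 687169951/28378080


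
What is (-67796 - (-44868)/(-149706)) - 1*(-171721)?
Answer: 2593025197/24951 ≈ 1.0392e+5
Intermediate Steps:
(-67796 - (-44868)/(-149706)) - 1*(-171721) = (-67796 - (-44868)*(-1)/149706) + 171721 = (-67796 - 1*7478/24951) + 171721 = (-67796 - 7478/24951) + 171721 = -1691585474/24951 + 171721 = 2593025197/24951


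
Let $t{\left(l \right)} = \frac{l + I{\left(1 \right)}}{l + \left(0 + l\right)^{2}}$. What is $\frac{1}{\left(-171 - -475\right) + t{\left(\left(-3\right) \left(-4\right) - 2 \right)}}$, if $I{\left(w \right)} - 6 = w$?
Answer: $\frac{110}{33457} \approx 0.0032878$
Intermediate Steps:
$I{\left(w \right)} = 6 + w$
$t{\left(l \right)} = \frac{7 + l}{l + l^{2}}$ ($t{\left(l \right)} = \frac{l + \left(6 + 1\right)}{l + \left(0 + l\right)^{2}} = \frac{l + 7}{l + l^{2}} = \frac{7 + l}{l + l^{2}}$)
$\frac{1}{\left(-171 - -475\right) + t{\left(\left(-3\right) \left(-4\right) - 2 \right)}} = \frac{1}{\left(-171 - -475\right) + \frac{7 - -10}{\left(\left(-3\right) \left(-4\right) - 2\right) \left(1 - -10\right)}} = \frac{1}{\left(-171 + 475\right) + \frac{7 + \left(12 - 2\right)}{\left(12 - 2\right) \left(1 + \left(12 - 2\right)\right)}} = \frac{1}{304 + \frac{7 + 10}{10 \left(1 + 10\right)}} = \frac{1}{304 + \frac{1}{10} \cdot \frac{1}{11} \cdot 17} = \frac{1}{304 + \frac{17}{110}} = \frac{1}{\frac{33457}{110}} = \frac{110}{33457}$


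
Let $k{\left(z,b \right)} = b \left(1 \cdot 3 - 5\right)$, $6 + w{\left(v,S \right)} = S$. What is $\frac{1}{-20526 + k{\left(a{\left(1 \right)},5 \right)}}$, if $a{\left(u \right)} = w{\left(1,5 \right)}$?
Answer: $- \frac{1}{20536} \approx -4.8695 \cdot 10^{-5}$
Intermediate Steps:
$w{\left(v,S \right)} = -6 + S$
$a{\left(u \right)} = -1$ ($a{\left(u \right)} = -6 + 5 = -1$)
$k{\left(z,b \right)} = - 2 b$ ($k{\left(z,b \right)} = b \left(3 - 5\right) = b \left(-2\right) = - 2 b$)
$\frac{1}{-20526 + k{\left(a{\left(1 \right)},5 \right)}} = \frac{1}{-20526 - 10} = \frac{1}{-20536} = - \frac{1}{20536}$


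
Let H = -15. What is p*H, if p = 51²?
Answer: -39015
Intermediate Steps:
p = 2601
p*H = 2601*(-15) = -39015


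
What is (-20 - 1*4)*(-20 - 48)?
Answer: 1632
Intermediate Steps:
(-20 - 1*4)*(-20 - 48) = (-20 - 4)*(-68) = -24*(-68) = 1632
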